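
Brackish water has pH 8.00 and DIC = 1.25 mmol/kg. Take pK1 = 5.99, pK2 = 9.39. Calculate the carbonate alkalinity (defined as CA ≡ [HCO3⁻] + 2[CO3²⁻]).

CA = [HCO3⁻] + 2[CO3²⁻] = (α₁ + 2α₂)·DIC
At pH 8.00: [H⁺]/K1 = 10^-2.01 = 0.0097724, K2/[H⁺] = 10^-1.39 = 0.040738
α₁ = 1/(1 + 0.0097724 + 0.040738) = 1/1.0505 = 0.9519; α₂ = α₁·K2/[H⁺] = 0.03878
α₁ + 2α₂ = 1.0295
CA = 1.0295 × 1.25 = 1.29 mmol/kg

CA = 1.29 mmol/kg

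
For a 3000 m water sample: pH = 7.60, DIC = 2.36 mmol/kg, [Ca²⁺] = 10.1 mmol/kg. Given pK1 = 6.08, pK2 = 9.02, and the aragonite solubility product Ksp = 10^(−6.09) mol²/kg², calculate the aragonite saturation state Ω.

Ω = 1.04

α₂ = 1 / (1 + [H⁺]/K2 + [H⁺]²/(K1K2)) = 1 / (1 + 10^+1.42 + 10^-0.10)
   = 1 / (1 + 26.303 + 0.79433) = 1/28.097 = 0.03559
[CO3²⁻] = α₂ × DIC = 0.03559 × 2.36 = 0.08399 mmol/kg
Ksp = 10^(−6.09) = 8.128×10^-7
Ω = [Ca²⁺][CO3²⁻]/Ksp = (10.1×10^-3)(8.399×10^-5) / 8.128×10^-7 = 1.04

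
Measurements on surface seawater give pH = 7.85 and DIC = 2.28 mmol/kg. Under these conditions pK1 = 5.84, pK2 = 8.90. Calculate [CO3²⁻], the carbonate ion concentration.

α₂ = 1 / (1 + [H⁺]/K2 + [H⁺]²/(K1K2)) = 1 / (1 + 10^+1.05 + 10^-0.96)
   = 1 / (1 + 11.220 + 0.10965) = 1/12.330 = 0.08110
[CO3²⁻] = α₂ × DIC = 0.08110 × 2.28 = 0.185 mmol/kg

[CO3²⁻] = 0.185 mmol/kg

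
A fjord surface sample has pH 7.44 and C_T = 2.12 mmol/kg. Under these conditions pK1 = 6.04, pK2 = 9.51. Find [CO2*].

α₀ = 1 / (1 + K1/[H⁺] + K1K2/[H⁺]²) = 1 / (1 + 10^+1.40 + 10^-0.67)
   = 1 / (1 + 25.119 + 0.21380) = 1/26.333 = 0.03798
[CO2*] = α₀ × DIC = 0.03798 × 2.12 = 0.0805 mmol/kg

[CO2*] = 0.0805 mmol/kg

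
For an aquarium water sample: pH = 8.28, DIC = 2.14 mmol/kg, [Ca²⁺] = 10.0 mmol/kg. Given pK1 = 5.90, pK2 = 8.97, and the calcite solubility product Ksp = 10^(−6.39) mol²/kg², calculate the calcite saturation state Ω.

Ω = 8.88

α₂ = 1 / (1 + [H⁺]/K2 + [H⁺]²/(K1K2)) = 1 / (1 + 10^+0.69 + 10^-1.69)
   = 1 / (1 + 4.8978 + 0.020417) = 1/5.9182 = 0.1690
[CO3²⁻] = α₂ × DIC = 0.1690 × 2.14 = 0.3616 mmol/kg
Ksp = 10^(−6.39) = 4.074×10^-7
Ω = [Ca²⁺][CO3²⁻]/Ksp = (10.0×10^-3)(3.616×10^-4) / 4.074×10^-7 = 8.88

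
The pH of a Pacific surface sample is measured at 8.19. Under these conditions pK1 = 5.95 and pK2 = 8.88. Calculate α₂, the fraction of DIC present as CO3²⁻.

α₂ = 0.169

α₂ = 1 / (1 + [H⁺]/K2 + [H⁺]²/(K1K2)) = 1 / (1 + 10^+0.69 + 10^-1.55)
   = 1 / (1 + 4.8978 + 0.028184) = 1/5.9260 = 0.1687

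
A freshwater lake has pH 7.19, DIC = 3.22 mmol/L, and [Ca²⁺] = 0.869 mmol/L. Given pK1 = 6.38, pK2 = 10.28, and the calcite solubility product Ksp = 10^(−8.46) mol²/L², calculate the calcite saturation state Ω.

α₂ = 1 / (1 + [H⁺]/K2 + [H⁺]²/(K1K2)) = 1 / (1 + 10^+3.09 + 10^+2.28)
   = 1 / (1 + 1230.3 + 190.55) = 1/1421.8 = 0.0007033
[CO3²⁻] = α₂ × DIC = 0.0007033 × 3.22 = 0.002265 mmol/L = 2.265 μmol/L
Ksp = 10^(−8.46) = 3.467×10^-9
Ω = [Ca²⁺][CO3²⁻]/Ksp = (0.869×10^-3)(2.265×10^-6) / 3.467×10^-9 = 0.568

Ω = 0.568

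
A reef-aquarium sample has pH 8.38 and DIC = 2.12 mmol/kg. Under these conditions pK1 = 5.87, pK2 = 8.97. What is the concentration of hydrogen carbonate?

α₁ = 1 / (1 + [H⁺]/K1 + K2/[H⁺]) = 1 / (1 + 10^-2.51 + 10^-0.59)
   = 1 / (1 + 0.0030903 + 0.25704) = 1/1.2601 = 0.7936
[HCO3⁻] = α₁ × DIC = 0.7936 × 2.12 = 1.68 mmol/kg

[HCO3⁻] = 1.68 mmol/kg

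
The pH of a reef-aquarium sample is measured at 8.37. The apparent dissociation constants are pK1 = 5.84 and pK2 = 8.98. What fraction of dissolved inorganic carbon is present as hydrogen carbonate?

α₁ = 1 / (1 + [H⁺]/K1 + K2/[H⁺]) = 1 / (1 + 10^-2.53 + 10^-0.61)
   = 1 / (1 + 0.0029512 + 0.24547) = 1/1.2484 = 0.8010

α₁ = 0.801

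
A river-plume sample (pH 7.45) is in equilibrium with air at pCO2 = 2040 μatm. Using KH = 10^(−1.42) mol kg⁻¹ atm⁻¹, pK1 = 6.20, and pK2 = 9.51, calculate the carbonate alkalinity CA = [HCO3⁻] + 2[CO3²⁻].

CA = 1.40 mmol/kg

[CO2*] = KH · pCO2 = 10^(−1.42) × 2040×10^-6 = 7.756×10^-5 mol/kg
α₀ = 1/(1 + K1/[H⁺] + K1K2/[H⁺]²) = 1/(1 + 10^+1.25 + 10^-0.81) = 0.05280
DIC = [CO2*]/α₀ = 7.756×10^-5 / 0.05280 = 1.469 mmol/kg
CA = (α₁ + 2α₂)·DIC = (0.9390 + 2×0.008178) × 1.469 = 1.40 mmol/kg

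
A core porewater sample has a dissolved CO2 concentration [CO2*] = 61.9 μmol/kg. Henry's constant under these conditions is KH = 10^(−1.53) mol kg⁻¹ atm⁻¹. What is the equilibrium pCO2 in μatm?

pCO2 = 2100 μatm

KH = 10^(−1.53) = 2.951×10^-2 mol kg⁻¹ atm⁻¹
pCO2 = [CO2*]/KH = 61.9×10^-6 / 2.951×10^-2 = 2.10×10^-3 atm = 2100 μatm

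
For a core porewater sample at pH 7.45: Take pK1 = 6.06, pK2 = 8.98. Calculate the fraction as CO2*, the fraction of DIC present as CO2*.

α₀ = 1 / (1 + K1/[H⁺] + K1K2/[H⁺]²) = 1 / (1 + 10^+1.39 + 10^-0.14)
   = 1 / (1 + 24.547 + 0.72444) = 1/26.272 = 0.03806

α₀ = 0.0381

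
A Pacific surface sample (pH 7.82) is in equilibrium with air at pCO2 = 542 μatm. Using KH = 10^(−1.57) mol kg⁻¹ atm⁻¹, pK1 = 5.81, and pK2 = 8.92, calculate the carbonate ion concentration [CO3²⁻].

[CO2*] = KH · pCO2 = 10^(−1.57) × 542×10^-6 = 1.459×10^-5 mol/kg
α₀ = 1/(1 + K1/[H⁺] + K1K2/[H⁺]²) = 1/(1 + 10^+2.01 + 10^+0.91) = 0.008972
DIC = [CO2*]/α₀ = 1.459×10^-5 / 0.008972 = 1.626 mmol/kg
[CO3²⁻] = α₂·DIC; α₂ = 0.07293, so [CO3²⁻] = 0.07293 × 1.626 = 0.119 mmol/kg

[CO3²⁻] = 0.119 mmol/kg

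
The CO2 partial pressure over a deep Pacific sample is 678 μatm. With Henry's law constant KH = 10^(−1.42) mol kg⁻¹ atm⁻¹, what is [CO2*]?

KH = 10^(−1.42) = 3.802×10^-2 mol kg⁻¹ atm⁻¹
[CO2*] = KH · pCO2 = 3.802×10^-2 × 678×10^-6 atm = 2.58×10^-5 mol/kg

[CO2*] = 25.8 μmol/kg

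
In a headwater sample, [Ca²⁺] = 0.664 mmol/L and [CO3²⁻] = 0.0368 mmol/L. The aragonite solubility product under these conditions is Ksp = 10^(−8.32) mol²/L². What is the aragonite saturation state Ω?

Ksp = 10^(−8.32) = 4.786×10^-9
Ω = [Ca²⁺][CO3²⁻]/Ksp = (0.664×10^-3)(0.0368×10^-3) / 4.786×10^-9 = 5.11

Ω = 5.11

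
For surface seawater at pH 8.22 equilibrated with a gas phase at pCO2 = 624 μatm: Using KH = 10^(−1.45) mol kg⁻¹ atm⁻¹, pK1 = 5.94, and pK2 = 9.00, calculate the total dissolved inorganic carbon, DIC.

DIC = 4.94 mmol/kg

[CO2*] = KH · pCO2 = 10^(−1.45) × 624×10^-6 = 2.214×10^-5 mol/kg
α₀ = 1/(1 + K1/[H⁺] + K1K2/[H⁺]²) = 1/(1 + 10^+2.28 + 10^+1.50) = 0.004481
DIC = [CO2*]/α₀ = 2.214×10^-5 / 0.004481 = 4.94 mmol/kg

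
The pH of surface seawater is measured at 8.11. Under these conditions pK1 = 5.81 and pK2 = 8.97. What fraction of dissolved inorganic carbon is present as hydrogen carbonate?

α₁ = 1 / (1 + [H⁺]/K1 + K2/[H⁺]) = 1 / (1 + 10^-2.30 + 10^-0.86)
   = 1 / (1 + 0.0050119 + 0.13804) = 1/1.1431 = 0.8749

α₁ = 0.875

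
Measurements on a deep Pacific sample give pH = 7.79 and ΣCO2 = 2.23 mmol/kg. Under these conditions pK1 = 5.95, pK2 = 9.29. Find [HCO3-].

[HCO3⁻] = 2.13 mmol/kg

α₁ = 1 / (1 + [H⁺]/K1 + K2/[H⁺]) = 1 / (1 + 10^-1.84 + 10^-1.50)
   = 1 / (1 + 0.014454 + 0.031623) = 1/1.0461 = 0.9560
[HCO3⁻] = α₁ × DIC = 0.9560 × 2.23 = 2.13 mmol/kg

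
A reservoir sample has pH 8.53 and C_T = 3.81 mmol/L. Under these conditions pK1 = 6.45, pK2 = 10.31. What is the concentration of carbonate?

[CO3²⁻] = 0.0617 mmol/L

α₂ = 1 / (1 + [H⁺]/K2 + [H⁺]²/(K1K2)) = 1 / (1 + 10^+1.78 + 10^-0.30)
   = 1 / (1 + 60.256 + 0.50119) = 1/61.757 = 0.01619
[CO3²⁻] = α₂ × DIC = 0.01619 × 3.81 = 0.0617 mmol/L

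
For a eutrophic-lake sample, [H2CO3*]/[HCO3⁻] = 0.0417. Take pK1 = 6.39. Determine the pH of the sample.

pH = 7.77

From K1 = [H⁺][HCO3⁻]/[H2CO3*]:  pH = pK1 − log₁₀([H2CO3*]/[HCO3⁻])
log₁₀(0.0417) = -1.380
pH = 6.39 − (-1.380) = 7.77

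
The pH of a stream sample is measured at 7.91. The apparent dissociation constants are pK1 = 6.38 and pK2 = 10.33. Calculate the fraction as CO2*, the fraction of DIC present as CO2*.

α₀ = 0.0286

α₀ = 1 / (1 + K1/[H⁺] + K1K2/[H⁺]²) = 1 / (1 + 10^+1.53 + 10^-0.89)
   = 1 / (1 + 33.884 + 0.12882) = 1/35.013 = 0.02856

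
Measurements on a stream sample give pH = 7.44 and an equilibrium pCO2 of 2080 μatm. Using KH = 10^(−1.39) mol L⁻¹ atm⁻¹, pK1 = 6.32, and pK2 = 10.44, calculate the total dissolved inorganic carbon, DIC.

[CO2*] = KH · pCO2 = 10^(−1.39) × 2080×10^-6 = 8.474×10^-5 mol/L
α₀ = 1/(1 + K1/[H⁺] + K1K2/[H⁺]²) = 1/(1 + 10^+1.12 + 10^-1.88) = 0.07044
DIC = [CO2*]/α₀ = 8.474×10^-5 / 0.07044 = 1.20 mmol/L

DIC = 1.20 mmol/L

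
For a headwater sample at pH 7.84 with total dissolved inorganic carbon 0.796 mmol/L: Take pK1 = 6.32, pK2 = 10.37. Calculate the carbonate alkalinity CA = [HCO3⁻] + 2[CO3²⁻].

CA = [HCO3⁻] + 2[CO3²⁻] = (α₁ + 2α₂)·DIC
At pH 7.84: [H⁺]/K1 = 10^-1.52 = 0.030200, K2/[H⁺] = 10^-2.53 = 0.0029512
α₁ = 1/(1 + 0.030200 + 0.0029512) = 1/1.0332 = 0.9679; α₂ = α₁·K2/[H⁺] = 0.002857
α₁ + 2α₂ = 0.9736
CA = 0.9736 × 0.796 = 0.775 mmol/L

CA = 0.775 mmol/L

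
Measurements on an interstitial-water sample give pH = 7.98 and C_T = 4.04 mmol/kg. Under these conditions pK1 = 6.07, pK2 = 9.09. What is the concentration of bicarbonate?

α₁ = 1 / (1 + [H⁺]/K1 + K2/[H⁺]) = 1 / (1 + 10^-1.91 + 10^-1.11)
   = 1 / (1 + 0.012303 + 0.077625) = 1/1.0899 = 0.9175
[HCO3⁻] = α₁ × DIC = 0.9175 × 4.04 = 3.71 mmol/kg

[HCO3⁻] = 3.71 mmol/kg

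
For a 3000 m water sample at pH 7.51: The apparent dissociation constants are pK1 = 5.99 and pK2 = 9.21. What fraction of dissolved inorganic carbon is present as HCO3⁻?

α₁ = 0.952

α₁ = 1 / (1 + [H⁺]/K1 + K2/[H⁺]) = 1 / (1 + 10^-1.52 + 10^-1.70)
   = 1 / (1 + 0.030200 + 0.019953) = 1/1.0502 = 0.9522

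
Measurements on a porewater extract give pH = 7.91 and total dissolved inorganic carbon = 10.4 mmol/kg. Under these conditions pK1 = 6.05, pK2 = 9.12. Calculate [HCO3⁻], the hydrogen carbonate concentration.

α₁ = 1 / (1 + [H⁺]/K1 + K2/[H⁺]) = 1 / (1 + 10^-1.86 + 10^-1.21)
   = 1 / (1 + 0.013804 + 0.061660) = 1/1.0755 = 0.9298
[HCO3⁻] = α₁ × DIC = 0.9298 × 10.4 = 9.67 mmol/kg

[HCO3⁻] = 9.67 mmol/kg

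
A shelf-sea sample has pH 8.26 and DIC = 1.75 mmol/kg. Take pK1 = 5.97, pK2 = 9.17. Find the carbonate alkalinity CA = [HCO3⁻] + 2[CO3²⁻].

CA = [HCO3⁻] + 2[CO3²⁻] = (α₁ + 2α₂)·DIC
At pH 8.26: [H⁺]/K1 = 10^-2.29 = 0.0051286, K2/[H⁺] = 10^-0.91 = 0.12303
α₁ = 1/(1 + 0.0051286 + 0.12303) = 1/1.1282 = 0.8864; α₂ = α₁·K2/[H⁺] = 0.1091
α₁ + 2α₂ = 1.1045
CA = 1.1045 × 1.75 = 1.93 mmol/kg

CA = 1.93 mmol/kg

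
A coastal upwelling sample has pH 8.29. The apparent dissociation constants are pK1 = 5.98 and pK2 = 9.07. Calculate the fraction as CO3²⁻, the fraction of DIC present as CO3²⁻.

α₂ = 0.142

α₂ = 1 / (1 + [H⁺]/K2 + [H⁺]²/(K1K2)) = 1 / (1 + 10^+0.78 + 10^-1.53)
   = 1 / (1 + 6.0256 + 0.029512) = 1/7.0551 = 0.1417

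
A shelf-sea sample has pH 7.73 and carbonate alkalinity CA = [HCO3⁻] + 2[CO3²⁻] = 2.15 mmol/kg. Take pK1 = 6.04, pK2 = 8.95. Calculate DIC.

DIC = 2.07 mmol/kg

CA = [HCO3⁻] + 2[CO3²⁻] = (α₁ + 2α₂)·DIC
At pH 7.73: [H⁺]/K1 = 10^-1.69 = 0.020417, K2/[H⁺] = 10^-1.22 = 0.060256
α₁ = 1/(1 + 0.020417 + 0.060256) = 1/1.0807 = 0.9253; α₂ = α₁·K2/[H⁺] = 0.05576
α₁ + 2α₂ = 1.0369
DIC = CA / (α₁ + 2α₂) = 2.15 / 1.0369 = 2.07 mmol/kg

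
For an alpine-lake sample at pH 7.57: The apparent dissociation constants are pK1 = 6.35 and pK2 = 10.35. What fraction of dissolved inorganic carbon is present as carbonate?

α₂ = 1 / (1 + [H⁺]/K2 + [H⁺]²/(K1K2)) = 1 / (1 + 10^+2.78 + 10^+1.56)
   = 1 / (1 + 602.56 + 36.308) = 1/639.87 = 0.001563

α₂ = 0.00156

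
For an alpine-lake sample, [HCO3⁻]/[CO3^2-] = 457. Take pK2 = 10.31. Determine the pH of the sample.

pH = 7.65

From K2 = [H⁺][CO3^2-]/[HCO3⁻]:  pH = pK2 − log₁₀([HCO3⁻]/[CO3^2-])
log₁₀(457) = +2.660
pH = 10.31 − (+2.660) = 7.65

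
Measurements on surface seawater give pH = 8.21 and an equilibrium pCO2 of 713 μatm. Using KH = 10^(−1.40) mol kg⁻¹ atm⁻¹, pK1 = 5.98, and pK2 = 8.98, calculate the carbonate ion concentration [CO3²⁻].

[CO2*] = KH · pCO2 = 10^(−1.40) × 713×10^-6 = 2.839×10^-5 mol/kg
α₀ = 1/(1 + K1/[H⁺] + K1K2/[H⁺]²) = 1/(1 + 10^+2.23 + 10^+1.46) = 0.005008
DIC = [CO2*]/α₀ = 2.839×10^-5 / 0.005008 = 5.667 mmol/kg
[CO3²⁻] = α₂·DIC; α₂ = 0.1444, so [CO3²⁻] = 0.1444 × 5.667 = 0.819 mmol/kg

[CO3²⁻] = 0.819 mmol/kg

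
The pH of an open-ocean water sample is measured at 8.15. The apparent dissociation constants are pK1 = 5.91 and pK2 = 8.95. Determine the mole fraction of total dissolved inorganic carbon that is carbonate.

α₂ = 0.136

α₂ = 1 / (1 + [H⁺]/K2 + [H⁺]²/(K1K2)) = 1 / (1 + 10^+0.80 + 10^-1.44)
   = 1 / (1 + 6.3096 + 0.036308) = 1/7.3459 = 0.1361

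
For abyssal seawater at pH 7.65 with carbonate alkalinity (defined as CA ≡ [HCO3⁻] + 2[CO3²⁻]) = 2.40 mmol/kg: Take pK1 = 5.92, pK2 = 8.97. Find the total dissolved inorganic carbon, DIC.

CA = [HCO3⁻] + 2[CO3²⁻] = (α₁ + 2α₂)·DIC
At pH 7.65: [H⁺]/K1 = 10^-1.73 = 0.018621, K2/[H⁺] = 10^-1.32 = 0.047863
α₁ = 1/(1 + 0.018621 + 0.047863) = 1/1.0665 = 0.9377; α₂ = α₁·K2/[H⁺] = 0.04488
α₁ + 2α₂ = 1.0274
DIC = CA / (α₁ + 2α₂) = 2.40 / 1.0274 = 2.34 mmol/kg

DIC = 2.34 mmol/kg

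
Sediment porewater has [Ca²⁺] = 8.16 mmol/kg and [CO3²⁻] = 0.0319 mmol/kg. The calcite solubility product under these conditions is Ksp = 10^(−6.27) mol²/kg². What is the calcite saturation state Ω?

Ksp = 10^(−6.27) = 5.370×10^-7
Ω = [Ca²⁺][CO3²⁻]/Ksp = (8.16×10^-3)(0.0319×10^-3) / 5.370×10^-7 = 0.485

Ω = 0.485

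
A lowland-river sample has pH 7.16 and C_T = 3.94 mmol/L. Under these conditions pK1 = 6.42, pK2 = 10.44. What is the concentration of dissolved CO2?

α₀ = 1 / (1 + K1/[H⁺] + K1K2/[H⁺]²) = 1 / (1 + 10^+0.74 + 10^-2.54)
   = 1 / (1 + 5.4954 + 0.0028840) = 1/6.4983 = 0.1539
[CO2*] = α₀ × DIC = 0.1539 × 3.94 = 0.606 mmol/L

[CO2*] = 0.606 mmol/L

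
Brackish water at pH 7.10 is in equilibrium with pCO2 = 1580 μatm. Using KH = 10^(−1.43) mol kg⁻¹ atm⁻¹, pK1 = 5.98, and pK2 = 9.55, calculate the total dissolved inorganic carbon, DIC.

[CO2*] = KH · pCO2 = 10^(−1.43) × 1580×10^-6 = 5.870×10^-5 mol/kg
α₀ = 1/(1 + K1/[H⁺] + K1K2/[H⁺]²) = 1/(1 + 10^+1.12 + 10^-1.33) = 0.07028
DIC = [CO2*]/α₀ = 5.870×10^-5 / 0.07028 = 0.835 mmol/kg

DIC = 0.835 mmol/kg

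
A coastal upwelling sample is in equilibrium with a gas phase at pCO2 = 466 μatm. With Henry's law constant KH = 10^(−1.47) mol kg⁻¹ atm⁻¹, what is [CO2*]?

[CO2*] = 15.8 μmol/kg

KH = 10^(−1.47) = 3.388×10^-2 mol kg⁻¹ atm⁻¹
[CO2*] = KH · pCO2 = 3.388×10^-2 × 466×10^-6 atm = 1.58×10^-5 mol/kg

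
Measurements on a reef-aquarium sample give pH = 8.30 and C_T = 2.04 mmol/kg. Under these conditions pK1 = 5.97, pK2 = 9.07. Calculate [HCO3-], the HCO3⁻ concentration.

[HCO3⁻] = 1.74 mmol/kg

α₁ = 1 / (1 + [H⁺]/K1 + K2/[H⁺]) = 1 / (1 + 10^-2.33 + 10^-0.77)
   = 1 / (1 + 0.0046774 + 0.16982) = 1/1.1745 = 0.8514
[HCO3⁻] = α₁ × DIC = 0.8514 × 2.04 = 1.74 mmol/kg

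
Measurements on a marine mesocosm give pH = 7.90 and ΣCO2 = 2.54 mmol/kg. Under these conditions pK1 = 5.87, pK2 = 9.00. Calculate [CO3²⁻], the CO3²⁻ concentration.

[CO3²⁻] = 0.185 mmol/kg

α₂ = 1 / (1 + [H⁺]/K2 + [H⁺]²/(K1K2)) = 1 / (1 + 10^+1.10 + 10^-0.93)
   = 1 / (1 + 12.589 + 0.11749) = 1/13.707 = 0.07296
[CO3²⁻] = α₂ × DIC = 0.07296 × 2.54 = 0.185 mmol/kg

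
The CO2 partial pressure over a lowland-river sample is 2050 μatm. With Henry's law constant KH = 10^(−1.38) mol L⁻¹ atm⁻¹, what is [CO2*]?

KH = 10^(−1.38) = 4.169×10^-2 mol L⁻¹ atm⁻¹
[CO2*] = KH · pCO2 = 4.169×10^-2 × 2050×10^-6 atm = 8.55×10^-5 mol/L

[CO2*] = 85.5 μmol/L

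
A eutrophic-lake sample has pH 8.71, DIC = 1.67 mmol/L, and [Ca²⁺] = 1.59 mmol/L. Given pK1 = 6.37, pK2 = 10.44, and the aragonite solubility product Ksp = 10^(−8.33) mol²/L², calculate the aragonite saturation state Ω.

Ω = 10.3

α₂ = 1 / (1 + [H⁺]/K2 + [H⁺]²/(K1K2)) = 1 / (1 + 10^+1.73 + 10^-0.61)
   = 1 / (1 + 53.703 + 0.24547) = 1/54.949 = 0.01820
[CO3²⁻] = α₂ × DIC = 0.01820 × 1.67 = 0.03039 mmol/L
Ksp = 10^(−8.33) = 4.677×10^-9
Ω = [Ca²⁺][CO3²⁻]/Ksp = (1.59×10^-3)(3.039×10^-5) / 4.677×10^-9 = 10.3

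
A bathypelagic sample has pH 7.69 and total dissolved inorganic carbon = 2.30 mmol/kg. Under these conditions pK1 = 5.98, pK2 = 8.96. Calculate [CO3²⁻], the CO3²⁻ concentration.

α₂ = 1 / (1 + [H⁺]/K2 + [H⁺]²/(K1K2)) = 1 / (1 + 10^+1.27 + 10^-0.44)
   = 1 / (1 + 18.621 + 0.36308) = 1/19.984 = 0.05004
[CO3²⁻] = α₂ × DIC = 0.05004 × 2.30 = 0.115 mmol/kg

[CO3²⁻] = 0.115 mmol/kg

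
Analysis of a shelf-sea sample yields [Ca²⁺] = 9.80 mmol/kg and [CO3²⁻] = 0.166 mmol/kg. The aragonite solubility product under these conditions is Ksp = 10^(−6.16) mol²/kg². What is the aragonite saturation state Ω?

Ksp = 10^(−6.16) = 6.918×10^-7
Ω = [Ca²⁺][CO3²⁻]/Ksp = (9.80×10^-3)(0.166×10^-3) / 6.918×10^-7 = 2.35

Ω = 2.35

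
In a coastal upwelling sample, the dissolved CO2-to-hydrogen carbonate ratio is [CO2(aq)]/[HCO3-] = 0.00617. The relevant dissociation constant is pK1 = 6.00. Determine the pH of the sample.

From K1 = [H⁺][HCO3-]/[CO2(aq)]:  pH = pK1 − log₁₀([CO2(aq)]/[HCO3-])
log₁₀(0.00617) = -2.210
pH = 6.00 − (-2.210) = 8.21

pH = 8.21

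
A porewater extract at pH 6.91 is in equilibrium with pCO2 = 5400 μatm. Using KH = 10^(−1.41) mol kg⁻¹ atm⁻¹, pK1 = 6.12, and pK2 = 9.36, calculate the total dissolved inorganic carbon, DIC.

[CO2*] = KH · pCO2 = 10^(−1.41) × 5400×10^-6 = 2.101×10^-4 mol/kg
α₀ = 1/(1 + K1/[H⁺] + K1K2/[H⁺]²) = 1/(1 + 10^+0.79 + 10^-1.66) = 0.1391
DIC = [CO2*]/α₀ = 2.101×10^-4 / 0.1391 = 1.51 mmol/kg

DIC = 1.51 mmol/kg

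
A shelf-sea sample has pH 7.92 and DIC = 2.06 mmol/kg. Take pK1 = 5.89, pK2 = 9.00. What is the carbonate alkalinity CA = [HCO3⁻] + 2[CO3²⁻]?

CA = 2.20 mmol/kg

CA = [HCO3⁻] + 2[CO3²⁻] = (α₁ + 2α₂)·DIC
At pH 7.92: [H⁺]/K1 = 10^-2.03 = 0.0093325, K2/[H⁺] = 10^-1.08 = 0.083176
α₁ = 1/(1 + 0.0093325 + 0.083176) = 1/1.0925 = 0.9153; α₂ = α₁·K2/[H⁺] = 0.07613
α₁ + 2α₂ = 1.0676
CA = 1.0676 × 2.06 = 2.20 mmol/kg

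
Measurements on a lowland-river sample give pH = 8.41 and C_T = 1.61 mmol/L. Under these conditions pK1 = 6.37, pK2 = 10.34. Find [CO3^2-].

α₂ = 1 / (1 + [H⁺]/K2 + [H⁺]²/(K1K2)) = 1 / (1 + 10^+1.93 + 10^-0.11)
   = 1 / (1 + 85.114 + 0.77625) = 1/86.890 = 0.01151
[CO3²⁻] = α₂ × DIC = 0.01151 × 1.61 = 0.0185 mmol/L = 18.5 μmol/L

[CO3²⁻] = 18.5 μmol/L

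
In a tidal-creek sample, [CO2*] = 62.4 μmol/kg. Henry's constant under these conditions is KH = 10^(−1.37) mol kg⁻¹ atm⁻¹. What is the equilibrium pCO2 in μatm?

pCO2 = 1460 μatm

KH = 10^(−1.37) = 4.266×10^-2 mol kg⁻¹ atm⁻¹
pCO2 = [CO2*]/KH = 62.4×10^-6 / 4.266×10^-2 = 1.46×10^-3 atm = 1460 μatm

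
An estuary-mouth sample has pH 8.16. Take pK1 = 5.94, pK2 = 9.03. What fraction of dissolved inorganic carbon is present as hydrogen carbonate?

α₁ = 1 / (1 + [H⁺]/K1 + K2/[H⁺]) = 1 / (1 + 10^-2.22 + 10^-0.87)
   = 1 / (1 + 0.0060256 + 0.13490) = 1/1.1409 = 0.8765

α₁ = 0.876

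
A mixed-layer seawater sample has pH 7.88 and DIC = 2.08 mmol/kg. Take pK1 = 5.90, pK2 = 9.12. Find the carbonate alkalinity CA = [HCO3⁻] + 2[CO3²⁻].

CA = [HCO3⁻] + 2[CO3²⁻] = (α₁ + 2α₂)·DIC
At pH 7.88: [H⁺]/K1 = 10^-1.98 = 0.010471, K2/[H⁺] = 10^-1.24 = 0.057544
α₁ = 1/(1 + 0.010471 + 0.057544) = 1/1.0680 = 0.9363; α₂ = α₁·K2/[H⁺] = 0.05388
α₁ + 2α₂ = 1.0441
CA = 1.0441 × 2.08 = 2.17 mmol/kg

CA = 2.17 mmol/kg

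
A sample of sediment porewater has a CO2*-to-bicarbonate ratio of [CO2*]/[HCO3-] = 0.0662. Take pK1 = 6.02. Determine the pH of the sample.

From K1 = [H⁺][HCO3-]/[CO2*]:  pH = pK1 − log₁₀([CO2*]/[HCO3-])
log₁₀(0.0662) = -1.179
pH = 6.02 − (-1.179) = 7.20

pH = 7.20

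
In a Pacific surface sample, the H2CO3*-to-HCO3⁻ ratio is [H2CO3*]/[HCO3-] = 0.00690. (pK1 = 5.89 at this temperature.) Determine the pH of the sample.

pH = 8.05

From K1 = [H⁺][HCO3-]/[H2CO3*]:  pH = pK1 − log₁₀([H2CO3*]/[HCO3-])
log₁₀(0.00690) = -2.161
pH = 5.89 − (-2.161) = 8.05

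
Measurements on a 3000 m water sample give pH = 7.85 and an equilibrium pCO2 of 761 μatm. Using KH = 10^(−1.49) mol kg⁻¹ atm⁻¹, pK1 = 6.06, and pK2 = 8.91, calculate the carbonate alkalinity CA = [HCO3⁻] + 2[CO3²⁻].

CA = 1.78 mmol/kg

[CO2*] = KH · pCO2 = 10^(−1.49) × 761×10^-6 = 2.463×10^-5 mol/kg
α₀ = 1/(1 + K1/[H⁺] + K1K2/[H⁺]²) = 1/(1 + 10^+1.79 + 10^+0.73) = 0.01470
DIC = [CO2*]/α₀ = 2.463×10^-5 / 0.01470 = 1.675 mmol/kg
CA = (α₁ + 2α₂)·DIC = (0.9064 + 2×0.07894) × 1.675 = 1.78 mmol/kg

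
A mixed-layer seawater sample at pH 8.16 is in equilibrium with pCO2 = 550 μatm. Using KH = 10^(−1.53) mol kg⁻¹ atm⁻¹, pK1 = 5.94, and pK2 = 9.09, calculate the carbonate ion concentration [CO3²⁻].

[CO2*] = KH · pCO2 = 10^(−1.53) × 550×10^-6 = 1.623×10^-5 mol/kg
α₀ = 1/(1 + K1/[H⁺] + K1K2/[H⁺]²) = 1/(1 + 10^+2.22 + 10^+1.29) = 0.005363
DIC = [CO2*]/α₀ = 1.623×10^-5 / 0.005363 = 3.027 mmol/kg
[CO3²⁻] = α₂·DIC; α₂ = 0.1046, so [CO3²⁻] = 0.1046 × 3.027 = 0.316 mmol/kg

[CO3²⁻] = 0.316 mmol/kg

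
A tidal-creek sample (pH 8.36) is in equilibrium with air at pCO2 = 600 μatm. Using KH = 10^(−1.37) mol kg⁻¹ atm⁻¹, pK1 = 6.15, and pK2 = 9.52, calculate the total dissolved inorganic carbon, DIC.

[CO2*] = KH · pCO2 = 10^(−1.37) × 600×10^-6 = 2.559×10^-5 mol/kg
α₀ = 1/(1 + K1/[H⁺] + K1K2/[H⁺]²) = 1/(1 + 10^+2.21 + 10^+1.05) = 0.005734
DIC = [CO2*]/α₀ = 2.559×10^-5 / 0.005734 = 4.46 mmol/kg

DIC = 4.46 mmol/kg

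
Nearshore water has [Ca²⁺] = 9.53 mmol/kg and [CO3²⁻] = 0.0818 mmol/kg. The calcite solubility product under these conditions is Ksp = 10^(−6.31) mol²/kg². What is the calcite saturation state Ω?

Ksp = 10^(−6.31) = 4.898×10^-7
Ω = [Ca²⁺][CO3²⁻]/Ksp = (9.53×10^-3)(0.0818×10^-3) / 4.898×10^-7 = 1.59

Ω = 1.59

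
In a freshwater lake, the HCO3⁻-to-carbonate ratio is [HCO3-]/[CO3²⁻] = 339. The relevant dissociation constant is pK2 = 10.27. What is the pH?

pH = 7.74

From K2 = [H⁺][CO3²⁻]/[HCO3-]:  pH = pK2 − log₁₀([HCO3-]/[CO3²⁻])
log₁₀(339) = +2.530
pH = 10.27 − (+2.530) = 7.74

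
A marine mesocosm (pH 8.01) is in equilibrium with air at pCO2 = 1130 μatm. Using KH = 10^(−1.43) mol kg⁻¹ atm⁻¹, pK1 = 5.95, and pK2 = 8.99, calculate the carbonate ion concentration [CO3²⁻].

[CO3²⁻] = 0.505 mmol/kg

[CO2*] = KH · pCO2 = 10^(−1.43) × 1130×10^-6 = 4.198×10^-5 mol/kg
α₀ = 1/(1 + K1/[H⁺] + K1K2/[H⁺]²) = 1/(1 + 10^+2.06 + 10^+1.08) = 0.007822
DIC = [CO2*]/α₀ = 4.198×10^-5 / 0.007822 = 5.367 mmol/kg
[CO3²⁻] = α₂·DIC; α₂ = 0.09405, so [CO3²⁻] = 0.09405 × 5.367 = 0.505 mmol/kg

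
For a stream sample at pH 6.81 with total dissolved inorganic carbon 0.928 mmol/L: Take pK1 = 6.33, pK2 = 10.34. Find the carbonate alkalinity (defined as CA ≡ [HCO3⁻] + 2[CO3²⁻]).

CA = [HCO3⁻] + 2[CO3²⁻] = (α₁ + 2α₂)·DIC
At pH 6.81: [H⁺]/K1 = 10^-0.48 = 0.33113, K2/[H⁺] = 10^-3.53 = 0.00029512
α₁ = 1/(1 + 0.33113 + 0.00029512) = 1/1.3314 = 0.7511; α₂ = α₁·K2/[H⁺] = 0.0002217
α₁ + 2α₂ = 0.7515
CA = 0.7515 × 0.928 = 0.697 mmol/L

CA = 0.697 mmol/L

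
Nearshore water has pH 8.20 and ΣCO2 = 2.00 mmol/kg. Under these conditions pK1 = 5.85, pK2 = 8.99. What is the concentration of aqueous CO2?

α₀ = 1 / (1 + K1/[H⁺] + K1K2/[H⁺]²) = 1 / (1 + 10^+2.35 + 10^+1.56)
   = 1 / (1 + 223.87 + 36.308) = 1/261.18 = 0.003829
[CO2*] = α₀ × DIC = 0.003829 × 2.00 = 0.00766 mmol/kg = 7.66 μmol/kg

[CO2*] = 7.66 μmol/kg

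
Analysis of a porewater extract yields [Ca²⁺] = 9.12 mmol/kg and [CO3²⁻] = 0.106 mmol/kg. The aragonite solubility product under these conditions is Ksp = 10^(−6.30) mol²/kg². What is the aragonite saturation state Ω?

Ω = 1.93

Ksp = 10^(−6.30) = 5.012×10^-7
Ω = [Ca²⁺][CO3²⁻]/Ksp = (9.12×10^-3)(0.106×10^-3) / 5.012×10^-7 = 1.93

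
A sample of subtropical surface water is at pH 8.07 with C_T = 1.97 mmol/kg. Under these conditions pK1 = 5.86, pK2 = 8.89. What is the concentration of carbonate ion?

α₂ = 1 / (1 + [H⁺]/K2 + [H⁺]²/(K1K2)) = 1 / (1 + 10^+0.82 + 10^-1.39)
   = 1 / (1 + 6.6069 + 0.040738) = 1/7.6477 = 0.1308
[CO3²⁻] = α₂ × DIC = 0.1308 × 1.97 = 0.258 mmol/kg

[CO3²⁻] = 0.258 mmol/kg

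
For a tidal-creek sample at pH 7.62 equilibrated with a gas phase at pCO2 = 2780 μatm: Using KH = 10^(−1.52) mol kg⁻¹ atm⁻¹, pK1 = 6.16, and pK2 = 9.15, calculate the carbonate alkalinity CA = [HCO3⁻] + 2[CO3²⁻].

[CO2*] = KH · pCO2 = 10^(−1.52) × 2780×10^-6 = 8.395×10^-5 mol/kg
α₀ = 1/(1 + K1/[H⁺] + K1K2/[H⁺]²) = 1/(1 + 10^+1.46 + 10^-0.07) = 0.03258
DIC = [CO2*]/α₀ = 8.395×10^-5 / 0.03258 = 2.577 mmol/kg
CA = (α₁ + 2α₂)·DIC = (0.9397 + 2×0.02773) × 2.577 = 2.56 mmol/kg

CA = 2.56 mmol/kg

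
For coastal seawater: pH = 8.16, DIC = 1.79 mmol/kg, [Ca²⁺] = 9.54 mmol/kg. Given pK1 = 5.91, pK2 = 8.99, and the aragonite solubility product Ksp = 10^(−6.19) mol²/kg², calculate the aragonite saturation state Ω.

Ω = 3.39

α₂ = 1 / (1 + [H⁺]/K2 + [H⁺]²/(K1K2)) = 1 / (1 + 10^+0.83 + 10^-1.42)
   = 1 / (1 + 6.7608 + 0.038019) = 1/7.7988 = 0.1282
[CO3²⁻] = α₂ × DIC = 0.1282 × 1.79 = 0.2295 mmol/kg
Ksp = 10^(−6.19) = 6.457×10^-7
Ω = [Ca²⁺][CO3²⁻]/Ksp = (9.54×10^-3)(2.295×10^-4) / 6.457×10^-7 = 3.39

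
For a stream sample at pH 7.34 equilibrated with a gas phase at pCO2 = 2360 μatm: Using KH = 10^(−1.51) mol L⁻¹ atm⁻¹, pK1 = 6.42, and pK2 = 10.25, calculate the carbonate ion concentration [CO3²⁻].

[CO3²⁻] = 0.746 μmol/L

[CO2*] = KH · pCO2 = 10^(−1.51) × 2360×10^-6 = 7.293×10^-5 mol/L
α₀ = 1/(1 + K1/[H⁺] + K1K2/[H⁺]²) = 1/(1 + 10^+0.92 + 10^-1.99) = 0.1072
DIC = [CO2*]/α₀ = 7.293×10^-5 / 0.1072 = 0.6803 mmol/L
[CO3²⁻] = α₂·DIC; α₂ = 0.001097, so [CO3²⁻] = 0.001097 × 0.6803 = 0.000746 mmol/L = 0.746 μmol/L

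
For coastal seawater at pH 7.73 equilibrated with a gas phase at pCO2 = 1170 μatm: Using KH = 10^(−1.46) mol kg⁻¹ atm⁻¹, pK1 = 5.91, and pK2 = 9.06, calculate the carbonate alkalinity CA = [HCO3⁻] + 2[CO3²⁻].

[CO2*] = KH · pCO2 = 10^(−1.46) × 1170×10^-6 = 4.057×10^-5 mol/kg
α₀ = 1/(1 + K1/[H⁺] + K1K2/[H⁺]²) = 1/(1 + 10^+1.82 + 10^+0.49) = 0.01425
DIC = [CO2*]/α₀ = 4.057×10^-5 / 0.01425 = 2.846 mmol/kg
CA = (α₁ + 2α₂)·DIC = (0.9417 + 2×0.04405) × 2.846 = 2.93 mmol/kg

CA = 2.93 mmol/kg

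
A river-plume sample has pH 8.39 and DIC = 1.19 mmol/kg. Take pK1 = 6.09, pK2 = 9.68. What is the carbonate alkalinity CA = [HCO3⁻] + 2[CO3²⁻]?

CA = [HCO3⁻] + 2[CO3²⁻] = (α₁ + 2α₂)·DIC
At pH 8.39: [H⁺]/K1 = 10^-2.30 = 0.0050119, K2/[H⁺] = 10^-1.29 = 0.051286
α₁ = 1/(1 + 0.0050119 + 0.051286) = 1/1.0563 = 0.9467; α₂ = α₁·K2/[H⁺] = 0.04855
α₁ + 2α₂ = 1.0438
CA = 1.0438 × 1.19 = 1.24 mmol/kg

CA = 1.24 mmol/kg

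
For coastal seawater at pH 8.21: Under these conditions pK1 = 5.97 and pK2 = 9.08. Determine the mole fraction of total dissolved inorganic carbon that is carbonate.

α₂ = 1 / (1 + [H⁺]/K2 + [H⁺]²/(K1K2)) = 1 / (1 + 10^+0.87 + 10^-1.37)
   = 1 / (1 + 7.4131 + 0.042658) = 1/8.4558 = 0.1183

α₂ = 0.118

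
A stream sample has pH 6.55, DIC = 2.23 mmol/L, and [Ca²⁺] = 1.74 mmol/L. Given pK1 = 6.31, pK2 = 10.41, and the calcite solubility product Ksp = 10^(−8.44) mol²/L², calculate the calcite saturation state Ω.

α₂ = 1 / (1 + [H⁺]/K2 + [H⁺]²/(K1K2)) = 1 / (1 + 10^+3.86 + 10^+3.62)
   = 1 / (1 + 7244.4 + 4168.7) = 1/1.1414×10^4 = 8.761×10^-5
[CO3²⁻] = α₂ × DIC = 8.761×10^-5 × 2.23 = 0.0001954 mmol/L = 0.1954 μmol/L
Ksp = 10^(−8.44) = 3.631×10^-9
Ω = [Ca²⁺][CO3²⁻]/Ksp = (1.74×10^-3)(1.954×10^-7) / 3.631×10^-9 = 0.0936

Ω = 0.0936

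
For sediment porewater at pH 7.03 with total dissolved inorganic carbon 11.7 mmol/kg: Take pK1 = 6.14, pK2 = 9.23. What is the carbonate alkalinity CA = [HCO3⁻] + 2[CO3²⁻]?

CA = [HCO3⁻] + 2[CO3²⁻] = (α₁ + 2α₂)·DIC
At pH 7.03: [H⁺]/K1 = 10^-0.89 = 0.12882, K2/[H⁺] = 10^-2.20 = 0.0063096
α₁ = 1/(1 + 0.12882 + 0.0063096) = 1/1.1351 = 0.8810; α₂ = α₁·K2/[H⁺] = 0.005558
α₁ + 2α₂ = 0.8921
CA = 0.8921 × 11.7 = 10.4 mmol/kg

CA = 10.4 mmol/kg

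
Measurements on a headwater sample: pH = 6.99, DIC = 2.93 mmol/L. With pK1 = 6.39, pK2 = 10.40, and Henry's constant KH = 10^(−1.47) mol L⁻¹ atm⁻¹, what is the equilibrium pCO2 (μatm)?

α₀ = 1 / (1 + K1/[H⁺] + K1K2/[H⁺]²) = 1 / (1 + 10^+0.60 + 10^-2.81)
   = 1 / (1 + 3.9811 + 0.0015488) = 1/4.9826 = 0.2007
[CO2*] = α₀ × DIC = 0.2007 × 2.93 = 0.5880 mmol/L
pCO2 = [CO2*]/KH = 5.880×10^-4 / 3.388×10^-2 = 1.74×10^4 μatm

pCO2 = 1.74×10^4 μatm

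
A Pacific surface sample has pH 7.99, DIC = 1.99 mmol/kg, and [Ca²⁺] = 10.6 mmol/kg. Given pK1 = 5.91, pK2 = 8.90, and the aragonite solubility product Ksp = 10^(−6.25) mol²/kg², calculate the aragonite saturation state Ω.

α₂ = 1 / (1 + [H⁺]/K2 + [H⁺]²/(K1K2)) = 1 / (1 + 10^+0.91 + 10^-1.17)
   = 1 / (1 + 8.1283 + 0.067608) = 1/9.1959 = 0.1087
[CO3²⁻] = α₂ × DIC = 0.1087 × 1.99 = 0.2164 mmol/kg
Ksp = 10^(−6.25) = 5.623×10^-7
Ω = [Ca²⁺][CO3²⁻]/Ksp = (10.6×10^-3)(2.164×10^-4) / 5.623×10^-7 = 4.08

Ω = 4.08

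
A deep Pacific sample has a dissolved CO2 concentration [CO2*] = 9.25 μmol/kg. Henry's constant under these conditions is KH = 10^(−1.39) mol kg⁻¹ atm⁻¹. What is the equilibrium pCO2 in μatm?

pCO2 = 227 μatm

KH = 10^(−1.39) = 4.074×10^-2 mol kg⁻¹ atm⁻¹
pCO2 = [CO2*]/KH = 9.25×10^-6 / 4.074×10^-2 = 2.27×10^-4 atm = 227 μatm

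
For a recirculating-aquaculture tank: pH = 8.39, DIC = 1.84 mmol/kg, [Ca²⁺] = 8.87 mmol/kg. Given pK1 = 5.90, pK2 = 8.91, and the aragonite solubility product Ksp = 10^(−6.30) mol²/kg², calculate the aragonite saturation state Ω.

Ω = 7.53

α₂ = 1 / (1 + [H⁺]/K2 + [H⁺]²/(K1K2)) = 1 / (1 + 10^+0.52 + 10^-1.97)
   = 1 / (1 + 3.3113 + 0.010715) = 1/4.3220 = 0.2314
[CO3²⁻] = α₂ × DIC = 0.2314 × 1.84 = 0.4257 mmol/kg
Ksp = 10^(−6.30) = 5.012×10^-7
Ω = [Ca²⁺][CO3²⁻]/Ksp = (8.87×10^-3)(4.257×10^-4) / 5.012×10^-7 = 7.53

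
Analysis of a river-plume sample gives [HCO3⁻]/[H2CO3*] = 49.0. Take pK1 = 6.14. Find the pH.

pH = 7.83

From K1 = [H⁺][HCO3⁻]/[H2CO3*]:  pH = pK1 + log₁₀([HCO3⁻]/[H2CO3*])
log₁₀(49.0) = +1.690
pH = 6.14 + (+1.690) = 7.83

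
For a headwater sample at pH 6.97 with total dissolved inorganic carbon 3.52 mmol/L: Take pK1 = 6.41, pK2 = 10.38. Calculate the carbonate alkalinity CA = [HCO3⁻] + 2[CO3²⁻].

CA = [HCO3⁻] + 2[CO3²⁻] = (α₁ + 2α₂)·DIC
At pH 6.97: [H⁺]/K1 = 10^-0.56 = 0.27542, K2/[H⁺] = 10^-3.41 = 0.00038905
α₁ = 1/(1 + 0.27542 + 0.00038905) = 1/1.2758 = 0.7838; α₂ = α₁·K2/[H⁺] = 0.0003049
α₁ + 2α₂ = 0.7844
CA = 0.7844 × 3.52 = 2.76 mmol/L

CA = 2.76 mmol/L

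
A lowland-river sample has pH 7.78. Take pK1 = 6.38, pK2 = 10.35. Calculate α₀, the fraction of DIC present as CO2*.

α₀ = 0.0382

α₀ = 1 / (1 + K1/[H⁺] + K1K2/[H⁺]²) = 1 / (1 + 10^+1.40 + 10^-1.17)
   = 1 / (1 + 25.119 + 0.067608) = 1/26.186 = 0.03819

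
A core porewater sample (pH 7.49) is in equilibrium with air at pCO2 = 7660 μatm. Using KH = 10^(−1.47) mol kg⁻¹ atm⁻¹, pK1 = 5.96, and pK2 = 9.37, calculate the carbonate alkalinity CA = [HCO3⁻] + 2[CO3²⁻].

CA = 9.03 mmol/kg

[CO2*] = KH · pCO2 = 10^(−1.47) × 7660×10^-6 = 2.596×10^-4 mol/kg
α₀ = 1/(1 + K1/[H⁺] + K1K2/[H⁺]²) = 1/(1 + 10^+1.53 + 10^-0.35) = 0.02830
DIC = [CO2*]/α₀ = 2.596×10^-4 / 0.02830 = 9.170 mmol/kg
CA = (α₁ + 2α₂)·DIC = (0.9591 + 2×0.01264) × 9.170 = 9.03 mmol/kg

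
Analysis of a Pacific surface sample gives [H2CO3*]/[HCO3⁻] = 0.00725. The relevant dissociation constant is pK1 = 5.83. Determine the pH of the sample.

From K1 = [H⁺][HCO3⁻]/[H2CO3*]:  pH = pK1 − log₁₀([H2CO3*]/[HCO3⁻])
log₁₀(0.00725) = -2.140
pH = 5.83 − (-2.140) = 7.97

pH = 7.97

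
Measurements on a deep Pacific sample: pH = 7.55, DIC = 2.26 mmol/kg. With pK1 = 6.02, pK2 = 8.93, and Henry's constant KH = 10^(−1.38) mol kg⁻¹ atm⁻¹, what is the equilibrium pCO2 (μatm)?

pCO2 = 1490 μatm

α₀ = 1 / (1 + K1/[H⁺] + K1K2/[H⁺]²) = 1 / (1 + 10^+1.53 + 10^+0.15)
   = 1 / (1 + 33.884 + 1.4125) = 1/36.297 = 0.02755
[CO2*] = α₀ × DIC = 0.02755 × 2.26 = 0.06226 mmol/kg
pCO2 = [CO2*]/KH = 6.226×10^-5 / 4.169×10^-2 = 1490 μatm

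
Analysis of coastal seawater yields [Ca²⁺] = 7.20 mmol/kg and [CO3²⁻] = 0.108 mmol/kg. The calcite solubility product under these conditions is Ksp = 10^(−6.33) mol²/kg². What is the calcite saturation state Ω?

Ω = 1.66

Ksp = 10^(−6.33) = 4.677×10^-7
Ω = [Ca²⁺][CO3²⁻]/Ksp = (7.20×10^-3)(0.108×10^-3) / 4.677×10^-7 = 1.66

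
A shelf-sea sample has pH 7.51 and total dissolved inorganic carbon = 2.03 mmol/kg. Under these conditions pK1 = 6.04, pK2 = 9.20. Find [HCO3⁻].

[HCO3⁻] = 1.93 mmol/kg

α₁ = 1 / (1 + [H⁺]/K1 + K2/[H⁺]) = 1 / (1 + 10^-1.47 + 10^-1.69)
   = 1 / (1 + 0.033884 + 0.020417) = 1/1.0543 = 0.9485
[HCO3⁻] = α₁ × DIC = 0.9485 × 2.03 = 1.93 mmol/kg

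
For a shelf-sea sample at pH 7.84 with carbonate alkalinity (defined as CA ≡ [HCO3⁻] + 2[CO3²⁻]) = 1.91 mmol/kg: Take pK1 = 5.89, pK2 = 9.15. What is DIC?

DIC = 1.84 mmol/kg

CA = [HCO3⁻] + 2[CO3²⁻] = (α₁ + 2α₂)·DIC
At pH 7.84: [H⁺]/K1 = 10^-1.95 = 0.011220, K2/[H⁺] = 10^-1.31 = 0.048978
α₁ = 1/(1 + 0.011220 + 0.048978) = 1/1.0602 = 0.9432; α₂ = α₁·K2/[H⁺] = 0.04620
α₁ + 2α₂ = 1.0356
DIC = CA / (α₁ + 2α₂) = 1.91 / 1.0356 = 1.84 mmol/kg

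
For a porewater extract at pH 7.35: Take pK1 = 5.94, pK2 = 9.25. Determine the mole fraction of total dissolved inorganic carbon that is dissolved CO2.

α₀ = 1 / (1 + K1/[H⁺] + K1K2/[H⁺]²) = 1 / (1 + 10^+1.41 + 10^-0.49)
   = 1 / (1 + 25.704 + 0.32359) = 1/27.028 = 0.03700

α₀ = 0.0370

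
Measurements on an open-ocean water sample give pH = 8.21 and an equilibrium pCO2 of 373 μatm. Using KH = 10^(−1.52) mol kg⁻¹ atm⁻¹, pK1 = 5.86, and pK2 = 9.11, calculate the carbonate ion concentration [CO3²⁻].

[CO2*] = KH · pCO2 = 10^(−1.52) × 373×10^-6 = 1.126×10^-5 mol/kg
α₀ = 1/(1 + K1/[H⁺] + K1K2/[H⁺]²) = 1/(1 + 10^+2.35 + 10^+1.45) = 0.003952
DIC = [CO2*]/α₀ = 1.126×10^-5 / 0.003952 = 2.851 mmol/kg
[CO3²⁻] = α₂·DIC; α₂ = 0.1114, so [CO3²⁻] = 0.1114 × 2.851 = 0.317 mmol/kg

[CO3²⁻] = 0.317 mmol/kg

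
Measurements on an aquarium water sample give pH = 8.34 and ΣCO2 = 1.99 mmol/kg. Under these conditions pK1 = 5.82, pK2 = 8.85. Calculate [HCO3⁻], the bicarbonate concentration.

[HCO3⁻] = 1.52 mmol/kg

α₁ = 1 / (1 + [H⁺]/K1 + K2/[H⁺]) = 1 / (1 + 10^-2.52 + 10^-0.51)
   = 1 / (1 + 0.0030200 + 0.30903) = 1/1.3120 = 0.7622
[HCO3⁻] = α₁ × DIC = 0.7622 × 1.99 = 1.52 mmol/kg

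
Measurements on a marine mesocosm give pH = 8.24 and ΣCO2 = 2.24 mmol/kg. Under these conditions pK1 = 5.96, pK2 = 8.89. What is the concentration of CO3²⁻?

[CO3²⁻] = 0.408 mmol/kg

α₂ = 1 / (1 + [H⁺]/K2 + [H⁺]²/(K1K2)) = 1 / (1 + 10^+0.65 + 10^-1.63)
   = 1 / (1 + 4.4668 + 0.023442) = 1/5.4903 = 0.1821
[CO3²⁻] = α₂ × DIC = 0.1821 × 2.24 = 0.408 mmol/kg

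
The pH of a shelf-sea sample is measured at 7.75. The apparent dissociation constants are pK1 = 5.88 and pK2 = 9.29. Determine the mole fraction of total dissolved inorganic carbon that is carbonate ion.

α₂ = 0.0277

α₂ = 1 / (1 + [H⁺]/K2 + [H⁺]²/(K1K2)) = 1 / (1 + 10^+1.54 + 10^-0.33)
   = 1 / (1 + 34.674 + 0.46774) = 1/36.141 = 0.02767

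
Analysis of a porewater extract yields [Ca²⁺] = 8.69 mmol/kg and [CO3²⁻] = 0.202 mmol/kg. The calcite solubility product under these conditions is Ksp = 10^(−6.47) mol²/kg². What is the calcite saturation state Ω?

Ksp = 10^(−6.47) = 3.388×10^-7
Ω = [Ca²⁺][CO3²⁻]/Ksp = (8.69×10^-3)(0.202×10^-3) / 3.388×10^-7 = 5.18

Ω = 5.18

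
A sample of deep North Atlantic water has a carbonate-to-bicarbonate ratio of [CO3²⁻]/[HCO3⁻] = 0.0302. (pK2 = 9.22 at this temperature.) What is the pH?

From K2 = [H⁺][CO3²⁻]/[HCO3⁻]:  pH = pK2 + log₁₀([CO3²⁻]/[HCO3⁻])
log₁₀(0.0302) = -1.520
pH = 9.22 + (-1.520) = 7.70

pH = 7.70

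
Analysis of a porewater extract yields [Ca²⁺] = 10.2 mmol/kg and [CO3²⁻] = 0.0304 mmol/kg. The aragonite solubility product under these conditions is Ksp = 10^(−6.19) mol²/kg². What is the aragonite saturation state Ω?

Ω = 0.480

Ksp = 10^(−6.19) = 6.457×10^-7
Ω = [Ca²⁺][CO3²⁻]/Ksp = (10.2×10^-3)(0.0304×10^-3) / 6.457×10^-7 = 0.480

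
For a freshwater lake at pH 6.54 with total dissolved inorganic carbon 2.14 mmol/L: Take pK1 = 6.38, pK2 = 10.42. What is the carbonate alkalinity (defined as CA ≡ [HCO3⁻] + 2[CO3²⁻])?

CA = [HCO3⁻] + 2[CO3²⁻] = (α₁ + 2α₂)·DIC
At pH 6.54: [H⁺]/K1 = 10^-0.16 = 0.69183, K2/[H⁺] = 10^-3.88 = 0.00013183
α₁ = 1/(1 + 0.69183 + 0.00013183) = 1/1.6920 = 0.5910; α₂ = α₁·K2/[H⁺] = 7.791×10^-5
α₁ + 2α₂ = 0.5912
CA = 0.5912 × 2.14 = 1.27 mmol/L

CA = 1.27 mmol/L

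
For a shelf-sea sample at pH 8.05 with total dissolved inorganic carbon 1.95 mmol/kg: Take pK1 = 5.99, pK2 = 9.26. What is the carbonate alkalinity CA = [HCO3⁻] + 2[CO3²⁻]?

CA = 2.05 mmol/kg

CA = [HCO3⁻] + 2[CO3²⁻] = (α₁ + 2α₂)·DIC
At pH 8.05: [H⁺]/K1 = 10^-2.06 = 0.0087096, K2/[H⁺] = 10^-1.21 = 0.061660
α₁ = 1/(1 + 0.0087096 + 0.061660) = 1/1.0704 = 0.9343; α₂ = α₁·K2/[H⁺] = 0.05761
α₁ + 2α₂ = 1.0495
CA = 1.0495 × 1.95 = 2.05 mmol/kg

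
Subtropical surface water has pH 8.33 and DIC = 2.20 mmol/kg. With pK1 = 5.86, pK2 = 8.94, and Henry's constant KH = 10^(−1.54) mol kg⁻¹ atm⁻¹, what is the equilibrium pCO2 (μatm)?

pCO2 = 207 μatm

α₀ = 1 / (1 + K1/[H⁺] + K1K2/[H⁺]²) = 1 / (1 + 10^+2.47 + 10^+1.86)
   = 1 / (1 + 295.12 + 72.444) = 1/368.56 = 0.002713
[CO2*] = α₀ × DIC = 0.002713 × 2.20 = 0.005969 mmol/kg = 5.969 μmol/kg
pCO2 = [CO2*]/KH = 5.969×10^-6 / 2.884×10^-2 = 207 μatm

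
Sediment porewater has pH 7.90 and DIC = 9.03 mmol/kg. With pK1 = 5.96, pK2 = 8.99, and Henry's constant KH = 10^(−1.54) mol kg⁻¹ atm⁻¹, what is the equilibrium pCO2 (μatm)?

α₀ = 1 / (1 + K1/[H⁺] + K1K2/[H⁺]²) = 1 / (1 + 10^+1.94 + 10^+0.85)
   = 1 / (1 + 87.096 + 7.0795) = 1/95.176 = 0.01051
[CO2*] = α₀ × DIC = 0.01051 × 9.03 = 0.09488 mmol/kg
pCO2 = [CO2*]/KH = 9.488×10^-5 / 2.884×10^-2 = 3290 μatm

pCO2 = 3290 μatm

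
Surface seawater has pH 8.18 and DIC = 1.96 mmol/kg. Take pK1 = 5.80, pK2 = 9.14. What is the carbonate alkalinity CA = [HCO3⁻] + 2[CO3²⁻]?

CA = 2.15 mmol/kg

CA = [HCO3⁻] + 2[CO3²⁻] = (α₁ + 2α₂)·DIC
At pH 8.18: [H⁺]/K1 = 10^-2.38 = 0.0041687, K2/[H⁺] = 10^-0.96 = 0.10965
α₁ = 1/(1 + 0.0041687 + 0.10965) = 1/1.1138 = 0.8978; α₂ = α₁·K2/[H⁺] = 0.09844
α₁ + 2α₂ = 1.0947
CA = 1.0947 × 1.96 = 2.15 mmol/kg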